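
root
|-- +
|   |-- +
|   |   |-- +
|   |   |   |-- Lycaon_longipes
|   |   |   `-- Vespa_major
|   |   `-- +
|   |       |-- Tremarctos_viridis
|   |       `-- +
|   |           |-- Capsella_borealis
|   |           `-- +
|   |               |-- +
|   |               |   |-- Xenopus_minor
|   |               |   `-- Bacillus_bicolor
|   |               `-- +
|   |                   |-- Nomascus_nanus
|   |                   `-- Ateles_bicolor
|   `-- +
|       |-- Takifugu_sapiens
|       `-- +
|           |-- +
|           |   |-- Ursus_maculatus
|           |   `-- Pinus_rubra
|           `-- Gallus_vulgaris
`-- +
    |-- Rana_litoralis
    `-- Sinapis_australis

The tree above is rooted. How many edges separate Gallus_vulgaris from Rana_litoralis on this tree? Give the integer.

6

The MRCA of Gallus_vulgaris and Rana_litoralis is the root of the tree.
From Gallus_vulgaris up to that node: 4 branches. From Rana_litoralis up to the same node: 2 branches. Total: 4 + 2 = 6.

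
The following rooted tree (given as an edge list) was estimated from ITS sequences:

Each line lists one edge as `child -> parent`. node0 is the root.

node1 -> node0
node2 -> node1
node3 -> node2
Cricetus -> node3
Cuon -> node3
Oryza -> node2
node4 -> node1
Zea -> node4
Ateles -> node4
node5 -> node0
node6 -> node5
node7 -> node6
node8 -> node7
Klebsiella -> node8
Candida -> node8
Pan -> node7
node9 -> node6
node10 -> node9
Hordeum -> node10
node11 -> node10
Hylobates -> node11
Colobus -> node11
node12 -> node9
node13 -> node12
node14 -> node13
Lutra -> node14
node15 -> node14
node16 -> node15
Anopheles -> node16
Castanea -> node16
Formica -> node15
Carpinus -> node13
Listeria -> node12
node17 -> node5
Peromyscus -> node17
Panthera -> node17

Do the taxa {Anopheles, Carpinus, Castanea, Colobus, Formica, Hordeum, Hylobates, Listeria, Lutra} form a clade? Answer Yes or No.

The most recent common ancestor of these taxa subtends ((Hordeum,(Hylobates,Colobus)),(((Lutra,((Anopheles,Castanea),Formica)),Carpinus),Listeria)).
That clade has exactly 9 tips — every listed taxon and nothing else — so the group is monophyletic.

Yes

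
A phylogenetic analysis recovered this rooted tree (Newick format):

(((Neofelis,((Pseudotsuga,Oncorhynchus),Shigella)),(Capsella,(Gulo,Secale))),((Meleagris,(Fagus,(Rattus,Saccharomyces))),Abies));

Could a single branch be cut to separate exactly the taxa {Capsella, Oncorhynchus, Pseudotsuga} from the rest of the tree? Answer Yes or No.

The MRCA of the listed taxa subtends ((Neofelis,((Pseudotsuga,Oncorhynchus),Shigella)),(Capsella,(Gulo,Secale))).
That clade also contains Gulo, Neofelis, Secale, Shigella, which are not in the proposed group, so the group is not monophyletic.

No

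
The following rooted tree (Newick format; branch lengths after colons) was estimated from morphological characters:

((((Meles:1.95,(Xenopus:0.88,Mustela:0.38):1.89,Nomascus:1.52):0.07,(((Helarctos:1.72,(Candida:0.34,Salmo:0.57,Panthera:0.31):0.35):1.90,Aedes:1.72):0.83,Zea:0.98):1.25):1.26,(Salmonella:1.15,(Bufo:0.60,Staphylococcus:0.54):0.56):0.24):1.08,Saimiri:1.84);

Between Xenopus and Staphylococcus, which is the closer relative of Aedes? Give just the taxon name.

The MRCA of Aedes and Xenopus subtends ((Meles,(Xenopus,Mustela),Nomascus),(((Helarctos,(Candida,Salmo,Panthera)),Aedes),Zea)) (10 taxa).
The MRCA of Aedes and Staphylococcus subtends (((Meles,(Xenopus,Mustela),Nomascus),(((Helarctos,(Candida,Salmo,Panthera)),Aedes),Zea)),(Salmonella,(Bufo,Staphylococcus))) (13 taxa).
The first is nested inside the second, so Aedes shares a more recent common ancestor with Xenopus.

Xenopus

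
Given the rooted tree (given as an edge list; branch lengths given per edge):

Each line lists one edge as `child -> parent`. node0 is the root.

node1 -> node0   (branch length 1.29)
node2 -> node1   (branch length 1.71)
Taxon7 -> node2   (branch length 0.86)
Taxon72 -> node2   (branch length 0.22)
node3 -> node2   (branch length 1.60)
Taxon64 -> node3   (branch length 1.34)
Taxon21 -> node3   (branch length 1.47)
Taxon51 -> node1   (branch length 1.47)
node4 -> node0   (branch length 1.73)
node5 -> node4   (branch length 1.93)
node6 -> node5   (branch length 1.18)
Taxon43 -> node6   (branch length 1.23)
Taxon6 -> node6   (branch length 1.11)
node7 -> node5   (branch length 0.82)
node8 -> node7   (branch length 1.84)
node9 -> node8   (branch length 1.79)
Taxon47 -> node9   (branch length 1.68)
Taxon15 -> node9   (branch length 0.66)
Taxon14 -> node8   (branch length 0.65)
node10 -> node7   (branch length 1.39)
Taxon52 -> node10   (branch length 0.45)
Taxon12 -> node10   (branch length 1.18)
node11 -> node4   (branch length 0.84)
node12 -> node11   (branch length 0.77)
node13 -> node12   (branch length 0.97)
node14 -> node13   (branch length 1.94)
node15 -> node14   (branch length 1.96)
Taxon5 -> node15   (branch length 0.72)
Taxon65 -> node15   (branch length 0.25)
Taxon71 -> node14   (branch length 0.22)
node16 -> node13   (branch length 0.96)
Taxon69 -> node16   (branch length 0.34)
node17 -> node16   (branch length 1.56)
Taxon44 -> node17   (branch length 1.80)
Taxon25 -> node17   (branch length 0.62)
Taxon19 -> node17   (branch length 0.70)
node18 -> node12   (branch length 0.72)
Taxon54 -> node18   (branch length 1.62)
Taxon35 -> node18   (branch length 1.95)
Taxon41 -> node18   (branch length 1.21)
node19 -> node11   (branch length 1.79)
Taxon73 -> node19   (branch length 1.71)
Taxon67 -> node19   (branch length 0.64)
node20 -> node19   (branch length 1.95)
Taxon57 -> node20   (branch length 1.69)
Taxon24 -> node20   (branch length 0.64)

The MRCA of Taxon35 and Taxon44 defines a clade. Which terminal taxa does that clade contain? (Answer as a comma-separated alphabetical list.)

Tracing Taxon35: it sits inside (Taxon54,Taxon35,Taxon41).
Tracing Taxon44: it sits inside (Taxon44,Taxon25,Taxon19).
The smallest clade enclosing both is ((((Taxon5,Taxon65),Taxon71),(Taxon69,(Taxon44,Taxon25,Taxon19))),(Taxon54,Taxon35,Taxon41)); the answer is its 10 terminal taxa in alphabetical order.

Taxon19, Taxon25, Taxon35, Taxon41, Taxon44, Taxon5, Taxon54, Taxon65, Taxon69, Taxon71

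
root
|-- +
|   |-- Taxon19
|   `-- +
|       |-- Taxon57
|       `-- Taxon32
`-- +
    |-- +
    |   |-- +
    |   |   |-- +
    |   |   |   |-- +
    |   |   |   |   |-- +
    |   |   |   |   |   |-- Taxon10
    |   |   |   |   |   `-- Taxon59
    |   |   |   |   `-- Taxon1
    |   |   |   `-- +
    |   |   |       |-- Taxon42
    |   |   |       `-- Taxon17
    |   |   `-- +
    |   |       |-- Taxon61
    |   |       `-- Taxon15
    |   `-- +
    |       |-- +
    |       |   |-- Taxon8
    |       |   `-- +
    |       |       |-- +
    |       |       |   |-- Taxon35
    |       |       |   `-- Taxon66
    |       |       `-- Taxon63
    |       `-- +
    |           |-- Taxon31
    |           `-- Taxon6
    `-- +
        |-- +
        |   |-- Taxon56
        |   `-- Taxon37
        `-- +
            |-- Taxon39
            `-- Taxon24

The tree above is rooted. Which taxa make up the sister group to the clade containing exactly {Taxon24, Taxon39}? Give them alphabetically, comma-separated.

Taxon37, Taxon56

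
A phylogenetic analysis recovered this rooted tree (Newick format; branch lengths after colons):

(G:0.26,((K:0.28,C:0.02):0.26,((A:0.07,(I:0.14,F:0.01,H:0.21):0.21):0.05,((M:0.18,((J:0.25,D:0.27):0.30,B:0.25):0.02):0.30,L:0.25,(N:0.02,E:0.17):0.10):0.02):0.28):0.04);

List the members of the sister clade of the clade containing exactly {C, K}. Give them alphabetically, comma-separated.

A, B, D, E, F, H, I, J, L, M, N

The clade containing exactly {C, K} attaches to the tree at the node subtending ((K,C),((A,(I,F,H)),((M,((J,D),B)),L,(N,E)))).
The other lineage descending from that same node — the sister group — is ((A,(I,F,H)),((M,((J,D),B)),L,(N,E))); its 11 tips in alphabetical order are the answer.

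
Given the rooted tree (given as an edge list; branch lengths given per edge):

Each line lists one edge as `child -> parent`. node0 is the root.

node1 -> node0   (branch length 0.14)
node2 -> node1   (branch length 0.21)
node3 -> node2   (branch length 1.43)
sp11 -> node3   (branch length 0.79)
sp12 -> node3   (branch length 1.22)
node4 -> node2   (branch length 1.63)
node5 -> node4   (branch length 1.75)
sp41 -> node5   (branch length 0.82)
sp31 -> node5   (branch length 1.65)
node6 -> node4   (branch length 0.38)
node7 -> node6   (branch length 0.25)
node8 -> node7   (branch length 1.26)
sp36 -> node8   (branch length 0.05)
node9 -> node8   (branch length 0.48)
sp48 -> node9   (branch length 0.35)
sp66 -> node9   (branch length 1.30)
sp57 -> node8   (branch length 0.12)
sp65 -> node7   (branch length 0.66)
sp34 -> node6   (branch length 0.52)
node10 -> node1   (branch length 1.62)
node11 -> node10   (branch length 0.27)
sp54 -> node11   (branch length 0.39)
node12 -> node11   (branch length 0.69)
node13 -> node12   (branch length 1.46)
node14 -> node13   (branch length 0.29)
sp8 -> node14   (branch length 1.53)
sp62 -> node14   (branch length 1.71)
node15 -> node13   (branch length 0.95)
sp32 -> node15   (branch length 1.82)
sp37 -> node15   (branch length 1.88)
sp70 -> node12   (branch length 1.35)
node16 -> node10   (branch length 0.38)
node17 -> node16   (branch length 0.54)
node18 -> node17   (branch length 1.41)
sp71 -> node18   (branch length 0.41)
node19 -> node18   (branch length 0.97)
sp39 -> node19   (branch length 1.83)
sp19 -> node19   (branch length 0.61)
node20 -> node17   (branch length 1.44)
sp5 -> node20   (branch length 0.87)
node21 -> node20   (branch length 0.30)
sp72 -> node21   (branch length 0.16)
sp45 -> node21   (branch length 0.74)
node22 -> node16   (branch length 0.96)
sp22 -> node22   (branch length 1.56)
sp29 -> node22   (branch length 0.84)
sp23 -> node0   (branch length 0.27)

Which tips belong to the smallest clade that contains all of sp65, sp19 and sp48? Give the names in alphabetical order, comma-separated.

sp11, sp12, sp19, sp22, sp29, sp31, sp32, sp34, sp36, sp37, sp39, sp41, sp45, sp48, sp5, sp54, sp57, sp62, sp65, sp66, sp70, sp71, sp72, sp8

Tracing sp65: it sits inside ((sp36,(sp48,sp66),sp57),sp65).
Tracing sp19: it sits inside (sp39,sp19).
Tracing sp48: it sits inside (sp48,sp66).
The smallest clade enclosing all 3 is (((sp11,sp12),((sp41,sp31),(((sp36,(sp48,sp66),sp57),sp65),sp34))),((sp54,(((sp8,sp62),(sp32,sp37)),sp70)),(((sp71,(sp39,sp19)),(sp5,(sp72,sp45))),(sp22,sp29)))); the answer is its 24 terminal taxa in alphabetical order.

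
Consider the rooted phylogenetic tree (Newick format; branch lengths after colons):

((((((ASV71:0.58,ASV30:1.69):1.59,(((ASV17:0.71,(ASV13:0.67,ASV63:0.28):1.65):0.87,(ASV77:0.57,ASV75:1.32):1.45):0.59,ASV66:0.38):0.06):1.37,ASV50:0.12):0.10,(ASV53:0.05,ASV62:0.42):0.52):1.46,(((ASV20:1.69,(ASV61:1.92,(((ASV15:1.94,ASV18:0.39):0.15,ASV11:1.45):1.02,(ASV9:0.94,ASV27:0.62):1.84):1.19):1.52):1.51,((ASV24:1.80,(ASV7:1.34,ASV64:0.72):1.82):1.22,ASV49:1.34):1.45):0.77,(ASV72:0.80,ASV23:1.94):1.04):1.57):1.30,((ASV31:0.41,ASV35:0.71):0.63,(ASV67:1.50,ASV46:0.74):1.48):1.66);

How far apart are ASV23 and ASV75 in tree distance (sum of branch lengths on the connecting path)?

10.90

The path runs ASV23 → … → MRCA → … → ASV75; the MRCA is the node subtending (((((ASV71,ASV30),(((ASV17,(ASV13,ASV63)),(ASV77,ASV75)),ASV66)),ASV50),(ASV53,ASV62)),(((ASV20,(ASV61,(((ASV15,ASV18),ASV11),(ASV9,ASV27)))),((ASV24,(ASV7,ASV64)),ASV49)),(ASV72,ASV23))).
Branch lengths along that path: 1.94 + 1.04 + 1.57 + 1.46 + 0.10 + 1.37 + 0.06 + 0.59 + 1.45 + 1.32 = 10.90.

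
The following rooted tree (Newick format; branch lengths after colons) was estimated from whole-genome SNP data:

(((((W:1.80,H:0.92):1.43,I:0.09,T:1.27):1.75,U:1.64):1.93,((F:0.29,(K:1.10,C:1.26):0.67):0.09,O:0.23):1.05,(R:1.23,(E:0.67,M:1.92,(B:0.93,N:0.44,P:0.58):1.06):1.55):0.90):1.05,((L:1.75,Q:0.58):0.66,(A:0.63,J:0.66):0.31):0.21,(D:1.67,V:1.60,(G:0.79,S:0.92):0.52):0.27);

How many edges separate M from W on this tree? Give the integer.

The MRCA of M and W is the node subtending ((((W,H),I,T),U),((F,(K,C)),O),(R,(E,M,(B,N,P)))).
From M up to that node: 3 branches. From W up to the same node: 4 branches. Total: 3 + 4 = 7.

7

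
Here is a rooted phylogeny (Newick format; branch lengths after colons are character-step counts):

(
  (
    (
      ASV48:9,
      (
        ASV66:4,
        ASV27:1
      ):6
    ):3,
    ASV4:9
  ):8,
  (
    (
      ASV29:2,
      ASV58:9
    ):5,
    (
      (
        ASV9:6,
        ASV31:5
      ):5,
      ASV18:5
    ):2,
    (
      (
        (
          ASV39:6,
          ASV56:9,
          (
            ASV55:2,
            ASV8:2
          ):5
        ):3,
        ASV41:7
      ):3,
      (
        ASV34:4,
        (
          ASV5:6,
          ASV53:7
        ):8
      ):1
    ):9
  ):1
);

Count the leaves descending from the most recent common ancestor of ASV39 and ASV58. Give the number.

The MRCA of ASV39 and ASV58 is the node subtending ((ASV29,ASV58),((ASV9,ASV31),ASV18),(((ASV39,ASV56,(ASV55,ASV8)),ASV41),(ASV34,(ASV5,ASV53)))).
That clade contains 13 terminal taxa: ASV18, ASV29, ASV31, ASV34, ASV39, ASV41, ASV5, ASV53, ASV55, ASV56, ASV58, ASV8, ASV9.

13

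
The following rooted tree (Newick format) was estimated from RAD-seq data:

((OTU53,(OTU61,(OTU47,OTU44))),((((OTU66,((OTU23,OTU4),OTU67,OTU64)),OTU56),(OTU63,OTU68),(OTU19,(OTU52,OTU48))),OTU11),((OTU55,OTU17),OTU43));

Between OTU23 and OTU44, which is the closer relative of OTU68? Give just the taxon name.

OTU23

The MRCA of OTU68 and OTU23 subtends (((OTU66,((OTU23,OTU4),OTU67,OTU64)),OTU56),(OTU63,OTU68),(OTU19,(OTU52,OTU48))) (11 taxa).
The MRCA of OTU68 and OTU44 is the root, subtending the entire tree (19 taxa).
The first is nested inside the second, so OTU68 shares a more recent common ancestor with OTU23.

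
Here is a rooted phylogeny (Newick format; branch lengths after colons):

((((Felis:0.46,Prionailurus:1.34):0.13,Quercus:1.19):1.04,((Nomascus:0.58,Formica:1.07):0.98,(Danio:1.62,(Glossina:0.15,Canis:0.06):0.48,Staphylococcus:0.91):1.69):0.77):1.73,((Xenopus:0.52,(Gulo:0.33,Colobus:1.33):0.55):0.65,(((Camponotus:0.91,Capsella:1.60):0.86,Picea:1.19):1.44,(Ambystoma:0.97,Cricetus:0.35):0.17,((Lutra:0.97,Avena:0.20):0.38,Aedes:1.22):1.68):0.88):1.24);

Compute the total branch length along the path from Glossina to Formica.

4.37

The path runs Glossina → … → MRCA → … → Formica; the MRCA is the node subtending ((Nomascus,Formica),(Danio,(Glossina,Canis),Staphylococcus)).
Branch lengths along that path: 0.15 + 0.48 + 1.69 + 0.98 + 1.07 = 4.37.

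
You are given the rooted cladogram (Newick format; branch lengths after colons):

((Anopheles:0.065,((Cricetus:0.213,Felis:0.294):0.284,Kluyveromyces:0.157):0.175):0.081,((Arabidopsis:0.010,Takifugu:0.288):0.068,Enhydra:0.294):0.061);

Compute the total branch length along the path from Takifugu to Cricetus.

1.170

The path runs Takifugu → … → MRCA → … → Cricetus; the MRCA is the root of the tree.
Branch lengths along that path: 0.288 + 0.068 + 0.061 + 0.081 + 0.175 + 0.284 + 0.213 = 1.170.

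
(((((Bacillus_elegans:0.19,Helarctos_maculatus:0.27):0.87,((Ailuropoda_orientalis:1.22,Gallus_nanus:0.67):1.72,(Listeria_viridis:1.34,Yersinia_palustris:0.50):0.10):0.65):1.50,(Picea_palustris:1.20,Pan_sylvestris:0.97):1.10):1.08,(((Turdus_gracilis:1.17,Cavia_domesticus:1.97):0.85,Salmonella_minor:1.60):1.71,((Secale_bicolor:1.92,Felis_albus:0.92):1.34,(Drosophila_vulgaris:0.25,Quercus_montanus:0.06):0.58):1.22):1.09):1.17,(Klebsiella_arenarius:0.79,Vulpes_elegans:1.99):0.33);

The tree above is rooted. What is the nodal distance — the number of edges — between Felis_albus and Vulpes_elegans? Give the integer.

The MRCA of Felis_albus and Vulpes_elegans is the root of the tree.
From Felis_albus up to that node: 5 branches. From Vulpes_elegans up to the same node: 2 branches. Total: 5 + 2 = 7.

7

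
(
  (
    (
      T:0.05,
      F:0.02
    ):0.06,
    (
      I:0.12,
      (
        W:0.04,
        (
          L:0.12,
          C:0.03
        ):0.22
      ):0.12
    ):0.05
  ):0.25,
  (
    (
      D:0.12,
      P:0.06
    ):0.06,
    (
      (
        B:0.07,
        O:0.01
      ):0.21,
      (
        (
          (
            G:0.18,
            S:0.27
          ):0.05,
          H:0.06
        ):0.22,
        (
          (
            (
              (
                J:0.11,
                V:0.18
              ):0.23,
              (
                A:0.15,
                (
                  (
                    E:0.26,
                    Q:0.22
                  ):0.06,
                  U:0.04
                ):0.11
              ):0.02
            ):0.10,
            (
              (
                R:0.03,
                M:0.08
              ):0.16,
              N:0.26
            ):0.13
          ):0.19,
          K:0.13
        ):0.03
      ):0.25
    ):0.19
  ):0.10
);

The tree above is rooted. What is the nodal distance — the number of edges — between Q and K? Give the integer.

7

The MRCA of Q and K is the node subtending ((((J,V),(A,((E,Q),U))),((R,M),N)),K).
From Q up to that node: 6 branches. From K up to the same node: 1 branch. Total: 6 + 1 = 7.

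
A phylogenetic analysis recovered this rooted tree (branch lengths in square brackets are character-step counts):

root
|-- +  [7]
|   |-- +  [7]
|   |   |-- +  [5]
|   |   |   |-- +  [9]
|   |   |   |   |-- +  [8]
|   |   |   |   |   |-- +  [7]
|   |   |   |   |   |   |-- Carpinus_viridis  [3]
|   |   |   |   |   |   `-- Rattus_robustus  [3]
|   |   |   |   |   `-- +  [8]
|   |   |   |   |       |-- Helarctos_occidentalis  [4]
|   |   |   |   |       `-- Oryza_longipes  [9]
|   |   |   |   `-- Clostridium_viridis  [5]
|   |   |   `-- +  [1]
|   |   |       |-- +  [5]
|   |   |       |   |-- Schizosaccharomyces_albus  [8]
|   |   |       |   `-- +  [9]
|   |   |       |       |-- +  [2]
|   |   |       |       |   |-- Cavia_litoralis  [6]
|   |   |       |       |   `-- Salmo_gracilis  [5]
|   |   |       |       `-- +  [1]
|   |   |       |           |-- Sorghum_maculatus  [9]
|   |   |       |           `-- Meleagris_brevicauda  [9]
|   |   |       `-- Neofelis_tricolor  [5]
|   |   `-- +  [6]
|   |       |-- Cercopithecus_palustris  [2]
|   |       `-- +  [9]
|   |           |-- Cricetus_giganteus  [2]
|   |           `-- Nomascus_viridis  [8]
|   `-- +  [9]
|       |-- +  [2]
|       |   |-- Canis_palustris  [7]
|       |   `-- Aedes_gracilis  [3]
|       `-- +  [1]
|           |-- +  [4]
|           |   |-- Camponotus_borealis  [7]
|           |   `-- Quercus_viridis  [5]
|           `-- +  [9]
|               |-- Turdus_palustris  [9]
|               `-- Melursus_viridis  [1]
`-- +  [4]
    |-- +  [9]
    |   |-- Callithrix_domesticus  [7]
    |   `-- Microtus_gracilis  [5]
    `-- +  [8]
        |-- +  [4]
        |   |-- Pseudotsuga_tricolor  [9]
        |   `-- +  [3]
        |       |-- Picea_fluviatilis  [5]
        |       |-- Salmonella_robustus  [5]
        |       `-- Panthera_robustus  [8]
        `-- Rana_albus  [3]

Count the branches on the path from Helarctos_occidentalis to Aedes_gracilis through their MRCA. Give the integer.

The MRCA of Helarctos_occidentalis and Aedes_gracilis is the node subtending ((((((Carpinus_viridis,Rattus_robustus),(Helarctos_occidentalis,Oryza_longipes)),Clostridium_viridis),((Schizosaccharomyces_albus,((Cavia_litoralis,Salmo_gracilis),(Sorghum_maculatus,Meleagris_brevicauda))),Neofelis_tricolor)),(Cercopithecus_palustris,(Cricetus_giganteus,Nomascus_viridis))),((Canis_palustris,Aedes_gracilis),((Camponotus_borealis,Quercus_viridis),(Turdus_palustris,Melursus_viridis)))).
From Helarctos_occidentalis up to that node: 6 branches. From Aedes_gracilis up to the same node: 3 branches. Total: 6 + 3 = 9.

9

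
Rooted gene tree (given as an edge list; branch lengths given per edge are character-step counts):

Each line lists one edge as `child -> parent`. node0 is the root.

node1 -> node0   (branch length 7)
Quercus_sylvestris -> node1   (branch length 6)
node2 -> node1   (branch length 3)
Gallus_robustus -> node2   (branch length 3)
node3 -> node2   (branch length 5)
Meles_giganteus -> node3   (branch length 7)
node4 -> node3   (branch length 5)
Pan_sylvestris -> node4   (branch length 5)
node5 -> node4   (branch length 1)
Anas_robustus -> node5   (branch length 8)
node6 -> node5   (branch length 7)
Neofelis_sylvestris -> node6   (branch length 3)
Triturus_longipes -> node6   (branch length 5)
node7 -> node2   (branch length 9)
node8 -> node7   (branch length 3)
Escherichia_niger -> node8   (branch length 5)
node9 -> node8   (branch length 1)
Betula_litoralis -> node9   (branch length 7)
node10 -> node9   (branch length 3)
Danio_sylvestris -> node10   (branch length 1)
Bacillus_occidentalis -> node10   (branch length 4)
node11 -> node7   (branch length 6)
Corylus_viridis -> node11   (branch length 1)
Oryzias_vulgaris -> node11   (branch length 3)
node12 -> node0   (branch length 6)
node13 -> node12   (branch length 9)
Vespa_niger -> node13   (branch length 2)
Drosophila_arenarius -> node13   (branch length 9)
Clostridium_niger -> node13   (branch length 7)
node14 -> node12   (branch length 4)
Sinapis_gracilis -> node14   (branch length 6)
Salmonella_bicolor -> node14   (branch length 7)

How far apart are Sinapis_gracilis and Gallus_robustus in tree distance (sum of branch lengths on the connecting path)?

The path runs Sinapis_gracilis → … → MRCA → … → Gallus_robustus; the MRCA is the root of the tree.
Branch lengths along that path: 6 + 4 + 6 + 7 + 3 + 3 = 29.

29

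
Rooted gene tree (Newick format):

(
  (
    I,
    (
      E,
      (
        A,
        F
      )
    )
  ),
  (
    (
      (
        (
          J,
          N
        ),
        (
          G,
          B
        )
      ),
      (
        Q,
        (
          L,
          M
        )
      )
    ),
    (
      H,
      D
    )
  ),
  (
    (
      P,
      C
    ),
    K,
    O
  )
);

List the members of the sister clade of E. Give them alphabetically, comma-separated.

A, F

E attaches to the tree at the node subtending (E,(A,F)).
The other lineage descending from that same node — the sister group — is (A,F); its 2 tips in alphabetical order are the answer.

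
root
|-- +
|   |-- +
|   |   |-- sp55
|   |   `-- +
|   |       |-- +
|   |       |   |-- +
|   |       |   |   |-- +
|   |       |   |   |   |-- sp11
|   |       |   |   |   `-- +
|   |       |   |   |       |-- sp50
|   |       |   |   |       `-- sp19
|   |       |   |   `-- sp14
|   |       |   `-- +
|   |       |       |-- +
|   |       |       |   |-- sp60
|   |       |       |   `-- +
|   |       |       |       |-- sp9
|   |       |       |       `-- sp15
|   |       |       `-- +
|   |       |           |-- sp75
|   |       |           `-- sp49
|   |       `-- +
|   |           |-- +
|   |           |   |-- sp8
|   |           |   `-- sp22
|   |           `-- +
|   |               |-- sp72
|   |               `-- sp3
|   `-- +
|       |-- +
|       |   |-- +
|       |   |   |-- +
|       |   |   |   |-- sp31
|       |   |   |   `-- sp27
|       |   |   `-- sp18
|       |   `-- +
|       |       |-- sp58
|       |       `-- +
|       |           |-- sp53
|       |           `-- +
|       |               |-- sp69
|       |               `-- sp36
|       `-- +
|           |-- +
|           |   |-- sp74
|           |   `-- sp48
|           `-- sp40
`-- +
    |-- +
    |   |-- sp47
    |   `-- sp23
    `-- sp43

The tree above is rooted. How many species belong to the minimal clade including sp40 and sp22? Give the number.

24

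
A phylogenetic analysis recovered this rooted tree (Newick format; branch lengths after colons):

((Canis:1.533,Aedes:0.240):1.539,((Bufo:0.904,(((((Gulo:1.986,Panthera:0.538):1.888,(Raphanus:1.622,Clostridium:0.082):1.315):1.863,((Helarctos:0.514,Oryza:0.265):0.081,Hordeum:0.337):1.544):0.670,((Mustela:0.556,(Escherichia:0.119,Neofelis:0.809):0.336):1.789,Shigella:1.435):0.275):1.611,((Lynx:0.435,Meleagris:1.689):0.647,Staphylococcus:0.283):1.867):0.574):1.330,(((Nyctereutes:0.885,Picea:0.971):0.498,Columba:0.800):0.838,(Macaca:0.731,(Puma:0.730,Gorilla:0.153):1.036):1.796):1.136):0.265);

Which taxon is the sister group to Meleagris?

Meleagris attaches to the tree at the node subtending (Lynx,Meleagris).
The other lineage descending from that same node — the sister group — is the single tip Lynx.

Lynx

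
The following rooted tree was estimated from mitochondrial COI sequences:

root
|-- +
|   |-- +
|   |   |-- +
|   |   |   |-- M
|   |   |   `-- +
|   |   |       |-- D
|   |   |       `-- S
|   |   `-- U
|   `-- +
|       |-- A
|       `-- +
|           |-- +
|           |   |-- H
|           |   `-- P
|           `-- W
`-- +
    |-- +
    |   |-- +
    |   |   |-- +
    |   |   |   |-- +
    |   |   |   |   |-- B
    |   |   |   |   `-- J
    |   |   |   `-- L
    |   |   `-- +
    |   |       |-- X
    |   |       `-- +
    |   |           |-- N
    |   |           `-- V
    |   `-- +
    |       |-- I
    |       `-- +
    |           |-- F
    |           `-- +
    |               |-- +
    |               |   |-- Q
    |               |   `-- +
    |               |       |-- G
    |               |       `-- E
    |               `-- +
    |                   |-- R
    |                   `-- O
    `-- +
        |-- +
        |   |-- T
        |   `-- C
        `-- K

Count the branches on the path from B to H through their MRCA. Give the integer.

The MRCA of B and H is the root of the tree.
From B up to that node: 6 branches. From H up to the same node: 5 branches. Total: 6 + 5 = 11.

11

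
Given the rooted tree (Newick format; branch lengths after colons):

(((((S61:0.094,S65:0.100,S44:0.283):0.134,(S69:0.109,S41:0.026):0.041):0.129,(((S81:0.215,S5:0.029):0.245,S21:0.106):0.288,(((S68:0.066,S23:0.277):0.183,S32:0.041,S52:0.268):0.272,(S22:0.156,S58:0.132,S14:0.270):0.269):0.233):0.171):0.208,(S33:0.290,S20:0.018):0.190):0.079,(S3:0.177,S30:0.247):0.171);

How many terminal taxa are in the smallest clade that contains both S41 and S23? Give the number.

The MRCA of S41 and S23 is the node subtending (((S61,S65,S44),(S69,S41)),(((S81,S5),S21),(((S68,S23),S32,S52),(S22,S58,S14)))).
That clade contains 15 terminal taxa: S14, S21, S22, S23, S32, S41, S44, S5, S52, S58, S61, S65, S68, S69, S81.

15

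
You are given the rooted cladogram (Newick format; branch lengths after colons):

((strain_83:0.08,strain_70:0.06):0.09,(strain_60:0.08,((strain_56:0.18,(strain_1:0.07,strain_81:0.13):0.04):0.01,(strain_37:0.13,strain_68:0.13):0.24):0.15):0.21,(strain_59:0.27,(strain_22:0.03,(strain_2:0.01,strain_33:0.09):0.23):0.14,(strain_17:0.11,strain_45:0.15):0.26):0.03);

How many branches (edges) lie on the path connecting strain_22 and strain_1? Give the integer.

The MRCA of strain_22 and strain_1 is the root of the tree.
From strain_22 up to that node: 3 branches. From strain_1 up to the same node: 5 branches. Total: 3 + 5 = 8.

8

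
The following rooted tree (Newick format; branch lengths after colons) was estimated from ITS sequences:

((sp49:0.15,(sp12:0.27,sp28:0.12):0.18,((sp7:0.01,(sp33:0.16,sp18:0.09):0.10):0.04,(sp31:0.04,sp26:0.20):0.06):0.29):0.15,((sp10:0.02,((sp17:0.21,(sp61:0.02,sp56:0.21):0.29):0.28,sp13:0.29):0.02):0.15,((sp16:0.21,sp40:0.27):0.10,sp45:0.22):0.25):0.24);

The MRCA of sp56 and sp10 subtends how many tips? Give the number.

The MRCA of sp56 and sp10 is the node subtending (sp10,((sp17,(sp61,sp56)),sp13)).
That clade contains 5 terminal taxa: sp10, sp13, sp17, sp56, sp61.

5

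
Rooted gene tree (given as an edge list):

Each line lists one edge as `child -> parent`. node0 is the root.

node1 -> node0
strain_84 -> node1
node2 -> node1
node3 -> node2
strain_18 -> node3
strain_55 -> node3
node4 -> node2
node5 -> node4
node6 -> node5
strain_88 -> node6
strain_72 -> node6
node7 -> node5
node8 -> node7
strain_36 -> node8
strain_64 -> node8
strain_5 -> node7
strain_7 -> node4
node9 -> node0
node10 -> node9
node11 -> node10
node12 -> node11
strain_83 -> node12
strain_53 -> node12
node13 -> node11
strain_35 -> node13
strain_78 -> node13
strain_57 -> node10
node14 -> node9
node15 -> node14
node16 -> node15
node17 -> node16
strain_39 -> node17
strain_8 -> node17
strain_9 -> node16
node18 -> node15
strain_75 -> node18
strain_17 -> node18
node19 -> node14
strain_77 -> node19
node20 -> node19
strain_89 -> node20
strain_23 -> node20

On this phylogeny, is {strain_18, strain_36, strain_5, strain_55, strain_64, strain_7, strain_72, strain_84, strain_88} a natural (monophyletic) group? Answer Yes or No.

The most recent common ancestor of these taxa subtends (strain_84,((strain_18,strain_55),(((strain_88,strain_72),((strain_36,strain_64),strain_5)),strain_7))).
That clade has exactly 9 tips — every listed taxon and nothing else — so the group is monophyletic.

Yes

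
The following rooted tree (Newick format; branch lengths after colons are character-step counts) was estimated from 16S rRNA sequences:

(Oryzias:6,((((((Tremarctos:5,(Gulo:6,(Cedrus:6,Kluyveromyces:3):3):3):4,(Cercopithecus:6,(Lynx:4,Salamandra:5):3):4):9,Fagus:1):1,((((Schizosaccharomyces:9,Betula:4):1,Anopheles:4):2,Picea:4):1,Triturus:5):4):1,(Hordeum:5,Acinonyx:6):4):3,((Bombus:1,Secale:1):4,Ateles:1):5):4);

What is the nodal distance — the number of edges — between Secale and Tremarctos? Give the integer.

9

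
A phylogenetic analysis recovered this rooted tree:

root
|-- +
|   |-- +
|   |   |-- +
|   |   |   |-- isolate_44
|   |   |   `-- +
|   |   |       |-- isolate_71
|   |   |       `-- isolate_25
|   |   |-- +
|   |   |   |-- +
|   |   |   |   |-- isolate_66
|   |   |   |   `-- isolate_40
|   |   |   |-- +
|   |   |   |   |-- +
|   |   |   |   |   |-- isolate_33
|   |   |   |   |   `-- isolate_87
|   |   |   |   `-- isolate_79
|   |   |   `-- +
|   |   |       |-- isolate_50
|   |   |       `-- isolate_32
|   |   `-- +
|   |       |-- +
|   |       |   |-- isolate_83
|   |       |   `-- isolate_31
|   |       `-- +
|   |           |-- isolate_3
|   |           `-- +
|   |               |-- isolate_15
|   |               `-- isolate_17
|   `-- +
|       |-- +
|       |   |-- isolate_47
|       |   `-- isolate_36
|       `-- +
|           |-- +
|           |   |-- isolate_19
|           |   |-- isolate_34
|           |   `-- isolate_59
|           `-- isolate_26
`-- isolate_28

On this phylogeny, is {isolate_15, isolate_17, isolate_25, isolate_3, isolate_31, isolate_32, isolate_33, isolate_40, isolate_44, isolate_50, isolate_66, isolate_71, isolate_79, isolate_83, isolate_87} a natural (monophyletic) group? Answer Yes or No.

Yes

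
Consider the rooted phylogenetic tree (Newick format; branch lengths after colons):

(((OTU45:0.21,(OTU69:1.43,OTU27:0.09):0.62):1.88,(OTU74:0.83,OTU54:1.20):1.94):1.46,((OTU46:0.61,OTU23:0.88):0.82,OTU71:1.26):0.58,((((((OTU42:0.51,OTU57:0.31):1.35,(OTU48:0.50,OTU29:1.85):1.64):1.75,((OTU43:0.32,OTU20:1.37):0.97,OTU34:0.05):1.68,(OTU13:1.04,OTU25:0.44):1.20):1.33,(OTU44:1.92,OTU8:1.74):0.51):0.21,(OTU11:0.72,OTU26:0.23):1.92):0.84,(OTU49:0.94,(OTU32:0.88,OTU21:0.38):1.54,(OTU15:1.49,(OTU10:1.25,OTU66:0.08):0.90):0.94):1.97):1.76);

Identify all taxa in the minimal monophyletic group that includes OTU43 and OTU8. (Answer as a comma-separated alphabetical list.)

Tracing OTU43: it sits inside (OTU43,OTU20).
Tracing OTU8: it sits inside (OTU44,OTU8).
The smallest clade enclosing both is ((((OTU42,OTU57),(OTU48,OTU29)),((OTU43,OTU20),OTU34),(OTU13,OTU25)),(OTU44,OTU8)); the answer is its 11 terminal taxa in alphabetical order.

OTU13, OTU20, OTU25, OTU29, OTU34, OTU42, OTU43, OTU44, OTU48, OTU57, OTU8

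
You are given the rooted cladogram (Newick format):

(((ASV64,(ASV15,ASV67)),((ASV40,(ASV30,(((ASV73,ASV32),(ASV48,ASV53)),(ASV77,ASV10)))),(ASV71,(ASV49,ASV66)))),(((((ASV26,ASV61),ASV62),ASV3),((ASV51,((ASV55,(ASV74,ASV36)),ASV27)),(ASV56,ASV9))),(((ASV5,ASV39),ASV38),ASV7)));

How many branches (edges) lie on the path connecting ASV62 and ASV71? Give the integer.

9

The MRCA of ASV62 and ASV71 is the root of the tree.
From ASV62 up to that node: 5 branches. From ASV71 up to the same node: 4 branches. Total: 5 + 4 = 9.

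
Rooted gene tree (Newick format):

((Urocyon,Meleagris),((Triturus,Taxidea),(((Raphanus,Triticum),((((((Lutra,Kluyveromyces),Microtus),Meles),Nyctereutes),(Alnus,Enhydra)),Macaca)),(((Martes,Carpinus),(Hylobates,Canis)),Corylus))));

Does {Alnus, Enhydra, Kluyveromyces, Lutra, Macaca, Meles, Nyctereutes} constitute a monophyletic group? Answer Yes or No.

The MRCA of the listed taxa subtends ((((((Lutra,Kluyveromyces),Microtus),Meles),Nyctereutes),(Alnus,Enhydra)),Macaca).
That clade also contains Microtus, which is not in the proposed group, so the group is not monophyletic.

No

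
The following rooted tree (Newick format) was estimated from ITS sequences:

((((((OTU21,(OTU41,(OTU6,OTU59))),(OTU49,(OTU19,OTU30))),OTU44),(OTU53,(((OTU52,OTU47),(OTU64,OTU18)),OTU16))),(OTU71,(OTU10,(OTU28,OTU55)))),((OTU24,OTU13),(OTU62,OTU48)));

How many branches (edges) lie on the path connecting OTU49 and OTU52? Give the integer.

9

The MRCA of OTU49 and OTU52 is the node subtending ((((OTU21,(OTU41,(OTU6,OTU59))),(OTU49,(OTU19,OTU30))),OTU44),(OTU53,(((OTU52,OTU47),(OTU64,OTU18)),OTU16))).
From OTU49 up to that node: 4 branches. From OTU52 up to the same node: 5 branches. Total: 4 + 5 = 9.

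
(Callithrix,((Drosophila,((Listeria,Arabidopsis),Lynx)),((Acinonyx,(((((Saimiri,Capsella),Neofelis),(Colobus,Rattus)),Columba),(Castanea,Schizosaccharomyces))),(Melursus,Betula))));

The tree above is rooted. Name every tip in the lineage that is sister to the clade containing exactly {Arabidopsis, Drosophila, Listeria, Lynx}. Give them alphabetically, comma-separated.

Acinonyx, Betula, Capsella, Castanea, Colobus, Columba, Melursus, Neofelis, Rattus, Saimiri, Schizosaccharomyces

The clade containing exactly {Arabidopsis, Drosophila, Listeria, Lynx} attaches to the tree at the node subtending ((Drosophila,((Listeria,Arabidopsis),Lynx)),((Acinonyx,(((((Saimiri,Capsella),Neofelis),(Colobus,Rattus)),Columba),(Castanea,Schizosaccharomyces))),(Melursus,Betula))).
The other lineage descending from that same node — the sister group — is ((Acinonyx,(((((Saimiri,Capsella),Neofelis),(Colobus,Rattus)),Columba),(Castanea,Schizosaccharomyces))),(Melursus,Betula)); its 11 tips in alphabetical order are the answer.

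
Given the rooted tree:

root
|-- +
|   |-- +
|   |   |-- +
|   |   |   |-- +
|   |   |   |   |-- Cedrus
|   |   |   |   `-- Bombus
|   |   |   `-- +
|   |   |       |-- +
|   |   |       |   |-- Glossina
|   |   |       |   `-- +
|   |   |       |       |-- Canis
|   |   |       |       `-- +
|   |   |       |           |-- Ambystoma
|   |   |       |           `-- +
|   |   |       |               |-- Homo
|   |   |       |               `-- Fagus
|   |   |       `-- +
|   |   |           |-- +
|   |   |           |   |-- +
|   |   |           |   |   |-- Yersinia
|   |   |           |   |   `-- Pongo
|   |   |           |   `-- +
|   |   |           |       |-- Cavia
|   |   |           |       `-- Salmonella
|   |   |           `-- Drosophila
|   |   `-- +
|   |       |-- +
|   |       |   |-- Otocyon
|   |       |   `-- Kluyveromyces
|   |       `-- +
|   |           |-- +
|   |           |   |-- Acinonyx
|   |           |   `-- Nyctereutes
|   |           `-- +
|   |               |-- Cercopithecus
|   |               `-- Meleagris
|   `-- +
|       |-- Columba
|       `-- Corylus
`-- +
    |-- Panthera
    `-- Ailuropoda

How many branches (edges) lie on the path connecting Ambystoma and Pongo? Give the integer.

8

The MRCA of Ambystoma and Pongo is the node subtending ((Glossina,(Canis,(Ambystoma,(Homo,Fagus)))),(((Yersinia,Pongo),(Cavia,Salmonella)),Drosophila)).
From Ambystoma up to that node: 4 branches. From Pongo up to the same node: 4 branches. Total: 4 + 4 = 8.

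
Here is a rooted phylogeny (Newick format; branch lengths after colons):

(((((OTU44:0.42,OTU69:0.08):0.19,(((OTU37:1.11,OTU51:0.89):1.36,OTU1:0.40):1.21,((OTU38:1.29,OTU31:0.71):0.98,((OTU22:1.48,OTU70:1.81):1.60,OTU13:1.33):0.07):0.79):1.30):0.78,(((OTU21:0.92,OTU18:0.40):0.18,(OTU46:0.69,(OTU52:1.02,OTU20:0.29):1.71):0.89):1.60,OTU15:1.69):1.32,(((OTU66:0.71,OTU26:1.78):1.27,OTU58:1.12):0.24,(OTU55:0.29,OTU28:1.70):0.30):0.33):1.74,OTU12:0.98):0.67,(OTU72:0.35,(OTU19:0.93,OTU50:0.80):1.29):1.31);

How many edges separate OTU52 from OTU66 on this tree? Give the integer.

The MRCA of OTU52 and OTU66 is the node subtending (((OTU44,OTU69),(((OTU37,OTU51),OTU1),((OTU38,OTU31),((OTU22,OTU70),OTU13)))),(((OTU21,OTU18),(OTU46,(OTU52,OTU20))),OTU15),(((OTU66,OTU26),OTU58),(OTU55,OTU28))).
From OTU52 up to that node: 5 branches. From OTU66 up to the same node: 4 branches. Total: 5 + 4 = 9.

9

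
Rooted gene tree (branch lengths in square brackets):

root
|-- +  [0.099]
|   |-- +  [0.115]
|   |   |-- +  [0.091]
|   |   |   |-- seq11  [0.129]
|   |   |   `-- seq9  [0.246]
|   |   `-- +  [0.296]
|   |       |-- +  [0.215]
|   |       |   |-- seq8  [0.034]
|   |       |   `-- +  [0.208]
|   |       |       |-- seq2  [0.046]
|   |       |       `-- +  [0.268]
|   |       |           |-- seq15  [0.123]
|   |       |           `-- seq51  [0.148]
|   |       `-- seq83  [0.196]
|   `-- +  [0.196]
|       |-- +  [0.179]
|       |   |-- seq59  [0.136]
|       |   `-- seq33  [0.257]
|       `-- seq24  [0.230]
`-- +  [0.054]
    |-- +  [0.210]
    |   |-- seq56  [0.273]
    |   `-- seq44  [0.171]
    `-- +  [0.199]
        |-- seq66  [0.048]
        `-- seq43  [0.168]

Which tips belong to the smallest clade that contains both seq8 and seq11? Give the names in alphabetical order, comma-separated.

Tracing seq8: it sits inside (seq8,(seq2,(seq15,seq51))).
Tracing seq11: it sits inside (seq11,seq9).
The smallest clade enclosing both is ((seq11,seq9),((seq8,(seq2,(seq15,seq51))),seq83)); the answer is its 7 terminal taxa in alphabetical order.

seq11, seq15, seq2, seq51, seq8, seq83, seq9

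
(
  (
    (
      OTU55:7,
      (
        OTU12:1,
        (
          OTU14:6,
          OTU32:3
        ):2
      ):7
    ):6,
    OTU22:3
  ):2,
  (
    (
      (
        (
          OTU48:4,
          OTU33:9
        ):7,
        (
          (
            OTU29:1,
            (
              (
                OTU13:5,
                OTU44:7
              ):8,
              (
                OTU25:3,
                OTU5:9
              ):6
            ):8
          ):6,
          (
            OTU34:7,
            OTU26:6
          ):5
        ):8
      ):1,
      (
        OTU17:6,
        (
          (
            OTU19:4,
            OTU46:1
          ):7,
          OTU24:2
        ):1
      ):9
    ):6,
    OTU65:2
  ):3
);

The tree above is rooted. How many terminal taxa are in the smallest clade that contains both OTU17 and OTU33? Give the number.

The MRCA of OTU17 and OTU33 is the node subtending (((OTU48,OTU33),((OTU29,((OTU13,OTU44),(OTU25,OTU5))),(OTU34,OTU26))),(OTU17,((OTU19,OTU46),OTU24))).
That clade contains 13 terminal taxa: OTU13, OTU17, OTU19, OTU24, OTU25, OTU26, OTU29, OTU33, OTU34, OTU44, OTU46, OTU48, OTU5.

13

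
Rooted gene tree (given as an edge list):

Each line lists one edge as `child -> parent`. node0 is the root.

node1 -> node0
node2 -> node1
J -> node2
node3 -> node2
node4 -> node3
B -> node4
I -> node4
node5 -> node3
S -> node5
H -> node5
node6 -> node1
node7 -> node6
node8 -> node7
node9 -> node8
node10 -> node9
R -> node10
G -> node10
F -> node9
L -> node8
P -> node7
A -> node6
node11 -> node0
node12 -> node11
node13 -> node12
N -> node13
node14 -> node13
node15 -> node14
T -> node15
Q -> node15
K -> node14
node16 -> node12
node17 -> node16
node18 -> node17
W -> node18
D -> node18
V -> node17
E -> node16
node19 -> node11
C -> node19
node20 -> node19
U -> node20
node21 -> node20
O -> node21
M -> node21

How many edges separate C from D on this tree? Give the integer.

7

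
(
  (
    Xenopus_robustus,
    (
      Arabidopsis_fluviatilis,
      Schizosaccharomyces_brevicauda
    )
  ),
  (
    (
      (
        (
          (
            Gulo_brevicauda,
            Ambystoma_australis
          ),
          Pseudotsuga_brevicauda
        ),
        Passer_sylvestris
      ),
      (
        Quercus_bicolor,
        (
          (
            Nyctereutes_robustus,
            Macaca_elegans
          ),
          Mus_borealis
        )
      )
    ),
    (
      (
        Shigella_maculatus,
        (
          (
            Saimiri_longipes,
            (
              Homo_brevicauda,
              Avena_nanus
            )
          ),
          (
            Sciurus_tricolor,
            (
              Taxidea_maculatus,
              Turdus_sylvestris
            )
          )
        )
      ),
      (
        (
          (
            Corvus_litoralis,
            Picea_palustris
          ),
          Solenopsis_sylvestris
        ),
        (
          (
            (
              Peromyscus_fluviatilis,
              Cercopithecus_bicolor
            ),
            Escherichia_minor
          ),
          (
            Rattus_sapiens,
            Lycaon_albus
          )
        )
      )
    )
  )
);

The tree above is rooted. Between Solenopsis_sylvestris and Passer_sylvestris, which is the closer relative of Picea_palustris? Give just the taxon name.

The MRCA of Picea_palustris and Solenopsis_sylvestris subtends ((Corvus_litoralis,Picea_palustris),Solenopsis_sylvestris) (3 taxa).
The MRCA of Picea_palustris and Passer_sylvestris subtends (((((Gulo_brevicauda,Ambystoma_australis),Pseudotsuga_brevicauda),Passer_sylvestris),(Quercus_bicolor,((Nyctereutes_robustus,Macaca_elegans),Mus_borealis))),((Shigella_maculatus,((Saimiri_longipes,(Homo_brevicauda,Avena_nanus)),(Sciurus_tricolor,(Taxidea_maculatus,Turdus_sylvestris)))),(((Corvus_litoralis,Picea_palustris),Solenopsis_sylvestris),(((Peromyscus_fluviatilis,Cercopithecus_bicolor),Escherichia_minor),(Rattus_sapiens,Lycaon_albus))))) (23 taxa).
The first is nested inside the second, so Picea_palustris shares a more recent common ancestor with Solenopsis_sylvestris.

Solenopsis_sylvestris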